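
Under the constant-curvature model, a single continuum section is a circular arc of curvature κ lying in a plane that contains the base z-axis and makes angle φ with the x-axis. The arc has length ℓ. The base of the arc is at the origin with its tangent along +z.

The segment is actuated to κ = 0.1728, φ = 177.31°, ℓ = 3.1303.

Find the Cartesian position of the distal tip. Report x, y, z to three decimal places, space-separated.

-0.825 0.039 2.980

θ = κ·ℓ = 0.1728 × 3.1303 = 0.54092 rad
ρ = (1 − cos θ)/κ = (1 − 0.85724)/0.1728 = 0.82617
z = sin θ / κ = 0.51492/0.1728 = 2.97987
x = ρ cos φ = 0.82617 × cos(177.31°) = -0.82526
y = ρ sin φ = 0.82617 × sin(177.31°) = 0.03877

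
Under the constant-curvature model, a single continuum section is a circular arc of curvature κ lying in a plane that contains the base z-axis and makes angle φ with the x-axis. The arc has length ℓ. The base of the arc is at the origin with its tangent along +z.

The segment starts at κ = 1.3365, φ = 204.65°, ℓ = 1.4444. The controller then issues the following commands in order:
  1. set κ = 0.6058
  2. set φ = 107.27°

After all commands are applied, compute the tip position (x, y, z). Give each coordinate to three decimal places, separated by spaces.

initial: κ=1.3365, φ=204.65°, ℓ=1.4444
cmd 1: set κ=0.6058 → (κ,φ,ℓ)=(0.6058,204.65°,1.4444) → tip=(-0.5386,-0.2472,1.2670)
cmd 2: set φ=107.27° → (κ,φ,ℓ)=(0.6058,107.27°,1.4444) → tip=(-0.1759,0.5659,1.2670)

-0.176 0.566 1.267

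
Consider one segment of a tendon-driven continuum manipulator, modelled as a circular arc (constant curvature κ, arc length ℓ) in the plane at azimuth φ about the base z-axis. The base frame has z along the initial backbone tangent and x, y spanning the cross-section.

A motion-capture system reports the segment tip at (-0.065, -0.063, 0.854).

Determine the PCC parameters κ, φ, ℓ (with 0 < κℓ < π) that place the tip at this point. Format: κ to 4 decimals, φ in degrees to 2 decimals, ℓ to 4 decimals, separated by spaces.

0.2455 224.10 0.8604

ρ = √(x²+y²) = √(-0.065² + -0.063²) = 0.09052
φ = atan2(y, x) mod 360° = atan2(-0.063, -0.065) = 224.1048°
|p|² = ρ² + z² = 0.09052² + 0.854² = 0.73751
κ = 2ρ / |p|² = 2×0.09052 / 0.73751 = 0.24548
θ = 2·atan2(ρ, z) = 2·atan2(0.09052, 0.854) = 0.21120 rad
ℓ = θ/κ = 0.21120/0.24548 = 0.86038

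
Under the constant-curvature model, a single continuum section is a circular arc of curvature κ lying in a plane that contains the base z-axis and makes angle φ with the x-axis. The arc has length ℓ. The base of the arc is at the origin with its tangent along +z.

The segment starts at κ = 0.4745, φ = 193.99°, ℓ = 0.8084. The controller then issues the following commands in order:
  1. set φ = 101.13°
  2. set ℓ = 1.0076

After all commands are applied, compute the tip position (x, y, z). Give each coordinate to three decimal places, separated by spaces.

-0.046 0.232 0.970

initial: κ=0.4745, φ=193.99°, ℓ=0.8084
cmd 1: set φ=101.13° → (κ,φ,ℓ)=(0.4745,101.13°,0.8084) → tip=(-0.0296,0.1503,0.7887)
cmd 2: set ℓ=1.0076 → (κ,φ,ℓ)=(0.4745,101.13°,1.0076) → tip=(-0.0456,0.2319,0.9696)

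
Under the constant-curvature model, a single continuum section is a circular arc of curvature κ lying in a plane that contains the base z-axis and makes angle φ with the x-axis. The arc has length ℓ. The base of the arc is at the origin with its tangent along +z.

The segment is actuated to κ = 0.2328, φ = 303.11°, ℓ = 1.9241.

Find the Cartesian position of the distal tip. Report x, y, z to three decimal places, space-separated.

0.231 -0.355 1.860

θ = κ·ℓ = 0.2328 × 1.9241 = 0.44793 rad
ρ = (1 − cos θ)/κ = (1 − 0.90135)/0.2328 = 0.42377
z = sin θ / κ = 0.43310/0.2328 = 1.86040
x = ρ cos φ = 0.42377 × cos(303.11°) = 0.23149
y = ρ sin φ = 0.42377 × sin(303.11°) = -0.35496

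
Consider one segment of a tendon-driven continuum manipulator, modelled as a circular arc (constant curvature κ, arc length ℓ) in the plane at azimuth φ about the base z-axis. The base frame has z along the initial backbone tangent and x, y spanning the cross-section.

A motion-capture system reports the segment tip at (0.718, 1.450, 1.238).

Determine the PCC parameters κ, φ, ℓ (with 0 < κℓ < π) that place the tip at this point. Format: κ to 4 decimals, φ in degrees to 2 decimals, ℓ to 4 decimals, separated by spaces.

ρ = √(x²+y²) = √(0.718² + 1.450²) = 1.61803
φ = atan2(y, x) mod 360° = atan2(1.450, 0.718) = 63.6567°
|p|² = ρ² + z² = 1.61803² + 1.238² = 4.15067
κ = 2ρ / |p|² = 2×1.61803 / 4.15067 = 0.77965
θ = 2·atan2(ρ, z) = 2·atan2(1.61803, 1.238) = 1.83537 rad
ℓ = θ/κ = 1.83537/0.77965 = 2.35410

0.7796 63.66 2.3541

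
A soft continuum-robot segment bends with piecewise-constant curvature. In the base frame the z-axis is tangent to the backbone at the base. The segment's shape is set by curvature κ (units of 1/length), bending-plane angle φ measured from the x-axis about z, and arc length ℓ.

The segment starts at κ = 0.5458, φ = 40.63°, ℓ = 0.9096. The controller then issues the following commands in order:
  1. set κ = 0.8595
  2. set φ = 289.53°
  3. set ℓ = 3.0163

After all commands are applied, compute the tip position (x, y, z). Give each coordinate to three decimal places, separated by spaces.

initial: κ=0.5458, φ=40.63°, ℓ=0.9096
cmd 1: set κ=0.8595 → (κ,φ,ℓ)=(0.8595,40.63°,0.9096) → tip=(0.2564,0.2200,0.8197)
cmd 2: set φ=289.53° → (κ,φ,ℓ)=(0.8595,289.53°,0.9096) → tip=(0.1129,-0.3184,0.8197)
cmd 3: set ℓ=3.0163 → (κ,φ,ℓ)=(0.8595,289.53°,3.0163) → tip=(0.7207,-2.0319,0.6072)

0.721 -2.032 0.607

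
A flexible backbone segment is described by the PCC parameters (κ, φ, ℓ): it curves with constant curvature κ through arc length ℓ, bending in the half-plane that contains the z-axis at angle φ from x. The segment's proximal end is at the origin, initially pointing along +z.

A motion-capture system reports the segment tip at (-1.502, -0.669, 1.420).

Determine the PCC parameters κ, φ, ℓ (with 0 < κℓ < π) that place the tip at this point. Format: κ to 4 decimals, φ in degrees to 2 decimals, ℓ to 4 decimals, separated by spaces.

ρ = √(x²+y²) = √(-1.502² + -0.669²) = 1.64425
φ = atan2(y, x) mod 360° = atan2(-0.669, -1.502) = 204.0085°
|p|² = ρ² + z² = 1.64425² + 1.420² = 4.71997
κ = 2ρ / |p|² = 2×1.64425 / 4.71997 = 0.69672
θ = 2·atan2(ρ, z) = 2·atan2(1.64425, 1.420) = 1.71690 rad
ℓ = θ/κ = 1.71690/0.69672 = 2.46426

0.6967 204.01 2.4643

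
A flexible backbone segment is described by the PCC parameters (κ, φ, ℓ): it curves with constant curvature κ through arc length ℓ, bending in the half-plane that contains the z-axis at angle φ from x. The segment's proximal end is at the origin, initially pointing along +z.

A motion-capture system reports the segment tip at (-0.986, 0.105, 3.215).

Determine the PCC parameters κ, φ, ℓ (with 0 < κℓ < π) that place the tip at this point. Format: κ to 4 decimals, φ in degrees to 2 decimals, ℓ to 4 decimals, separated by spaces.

0.1752 173.92 3.4152

ρ = √(x²+y²) = √(-0.986² + 0.105²) = 0.99158
φ = atan2(y, x) mod 360° = atan2(0.105, -0.986) = 173.9214°
|p|² = ρ² + z² = 0.99158² + 3.215² = 11.31945
κ = 2ρ / |p|² = 2×0.99158 / 11.31945 = 0.17520
θ = 2·atan2(ρ, z) = 2·atan2(0.99158, 3.215) = 0.59833 rad
ℓ = θ/κ = 0.59833/0.17520 = 3.41515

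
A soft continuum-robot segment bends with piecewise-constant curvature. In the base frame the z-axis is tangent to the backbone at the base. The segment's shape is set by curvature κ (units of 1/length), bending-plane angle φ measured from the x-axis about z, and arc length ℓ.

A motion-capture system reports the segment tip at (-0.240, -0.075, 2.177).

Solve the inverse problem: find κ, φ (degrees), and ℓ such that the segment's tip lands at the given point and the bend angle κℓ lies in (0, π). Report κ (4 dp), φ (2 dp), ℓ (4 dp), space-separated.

ρ = √(x²+y²) = √(-0.240² + -0.075²) = 0.25145
φ = atan2(y, x) mod 360° = atan2(-0.075, -0.240) = 197.3540°
|p|² = ρ² + z² = 0.25145² + 2.177² = 4.80255
κ = 2ρ / |p|² = 2×0.25145 / 4.80255 = 0.10471
θ = 2·atan2(ρ, z) = 2·atan2(0.25145, 2.177) = 0.22998 rad
ℓ = θ/κ = 0.22998/0.10471 = 2.19631

0.1047 197.35 2.1963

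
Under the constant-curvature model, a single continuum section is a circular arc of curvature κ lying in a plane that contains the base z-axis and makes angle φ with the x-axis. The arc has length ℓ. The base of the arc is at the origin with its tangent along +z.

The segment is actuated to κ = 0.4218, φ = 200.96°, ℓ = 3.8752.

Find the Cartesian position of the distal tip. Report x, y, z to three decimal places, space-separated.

-2.355 -0.902 2.366

θ = κ·ℓ = 0.4218 × 3.8752 = 1.63456 rad
ρ = (1 − cos θ)/κ = (1 − -0.06372)/0.4218 = 2.52186
z = sin θ / κ = 0.99797/0.4218 = 2.36597
x = ρ cos φ = 2.52186 × cos(200.96°) = -2.35499
y = ρ sin φ = 2.52186 × sin(200.96°) = -0.90211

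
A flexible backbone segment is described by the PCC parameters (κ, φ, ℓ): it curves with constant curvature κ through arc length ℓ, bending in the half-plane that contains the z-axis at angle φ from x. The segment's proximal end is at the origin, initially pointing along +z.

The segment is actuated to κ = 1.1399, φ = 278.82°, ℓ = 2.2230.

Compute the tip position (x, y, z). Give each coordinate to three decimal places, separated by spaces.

θ = κ·ℓ = 1.1399 × 2.2230 = 2.53400 rad
ρ = (1 − cos θ)/κ = (1 − -0.82102)/1.1399 = 1.59753
z = sin θ / κ = 0.57089/1.1399 = 0.50083
x = ρ cos φ = 1.59753 × cos(278.82°) = 0.24495
y = ρ sin φ = 1.59753 × sin(278.82°) = -1.57864

0.245 -1.579 0.501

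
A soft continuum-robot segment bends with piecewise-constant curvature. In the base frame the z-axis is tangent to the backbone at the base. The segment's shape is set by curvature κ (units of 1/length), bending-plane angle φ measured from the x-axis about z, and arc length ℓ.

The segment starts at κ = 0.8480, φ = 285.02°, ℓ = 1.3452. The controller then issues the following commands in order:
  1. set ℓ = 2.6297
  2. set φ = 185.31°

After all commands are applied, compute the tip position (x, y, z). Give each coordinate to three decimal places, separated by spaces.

initial: κ=0.8480, φ=285.02°, ℓ=1.3452
cmd 1: set ℓ=2.6297 → (κ,φ,ℓ)=(0.8480,285.02°,2.6297) → tip=(0.4928,-1.8365,0.9322)
cmd 2: set φ=185.31° → (κ,φ,ℓ)=(0.8480,185.31°,2.6297) → tip=(-1.8933,-0.1760,0.9322)

-1.893 -0.176 0.932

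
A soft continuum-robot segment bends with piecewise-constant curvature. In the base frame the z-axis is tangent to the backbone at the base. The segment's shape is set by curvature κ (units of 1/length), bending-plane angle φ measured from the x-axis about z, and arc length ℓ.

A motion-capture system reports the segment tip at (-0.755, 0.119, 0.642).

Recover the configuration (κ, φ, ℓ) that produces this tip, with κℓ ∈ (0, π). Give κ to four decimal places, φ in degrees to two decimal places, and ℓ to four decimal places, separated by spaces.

1.5342 171.04 1.1369

ρ = √(x²+y²) = √(-0.755² + 0.119²) = 0.76432
φ = atan2(y, x) mod 360° = atan2(0.119, -0.755) = 171.0430°
|p|² = ρ² + z² = 0.76432² + 0.642² = 0.99635
κ = 2ρ / |p|² = 2×0.76432 / 0.99635 = 1.53424
θ = 2·atan2(ρ, z) = 2·atan2(0.76432, 0.642) = 1.74432 rad
ℓ = θ/κ = 1.74432/1.53424 = 1.13693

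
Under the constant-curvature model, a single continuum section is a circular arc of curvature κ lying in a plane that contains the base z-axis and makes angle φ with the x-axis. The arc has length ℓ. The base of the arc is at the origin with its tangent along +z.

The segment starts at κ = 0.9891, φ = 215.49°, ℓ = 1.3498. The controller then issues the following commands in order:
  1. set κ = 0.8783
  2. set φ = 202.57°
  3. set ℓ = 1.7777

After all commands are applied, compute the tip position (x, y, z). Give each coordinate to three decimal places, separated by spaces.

-1.041 -0.433 1.139

initial: κ=0.9891, φ=215.49°, ℓ=1.3498
cmd 1: set κ=0.8783 → (κ,φ,ℓ)=(0.8783,215.49°,1.3498) → tip=(-0.5787,-0.4126,1.0551)
cmd 2: set φ=202.57° → (κ,φ,ℓ)=(0.8783,202.57°,1.3498) → tip=(-0.6563,-0.2728,1.0551)
cmd 3: set ℓ=1.7777 → (κ,φ,ℓ)=(0.8783,202.57°,1.7777) → tip=(-1.0414,-0.4329,1.1385)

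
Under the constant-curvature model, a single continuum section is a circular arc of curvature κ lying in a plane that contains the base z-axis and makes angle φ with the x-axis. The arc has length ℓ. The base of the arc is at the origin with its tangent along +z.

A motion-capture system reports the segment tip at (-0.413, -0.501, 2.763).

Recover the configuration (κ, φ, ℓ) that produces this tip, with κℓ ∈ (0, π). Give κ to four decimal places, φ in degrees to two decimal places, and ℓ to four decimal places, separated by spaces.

0.1612 230.50 2.8636

ρ = √(x²+y²) = √(-0.413² + -0.501²) = 0.64928
φ = atan2(y, x) mod 360° = atan2(-0.501, -0.413) = 230.4995°
|p|² = ρ² + z² = 0.64928² + 2.763² = 8.05574
κ = 2ρ / |p|² = 2×0.64928 / 8.05574 = 0.16120
θ = 2·atan2(ρ, z) = 2·atan2(0.64928, 2.763) = 0.46161 rad
ℓ = θ/κ = 0.46161/0.16120 = 2.86362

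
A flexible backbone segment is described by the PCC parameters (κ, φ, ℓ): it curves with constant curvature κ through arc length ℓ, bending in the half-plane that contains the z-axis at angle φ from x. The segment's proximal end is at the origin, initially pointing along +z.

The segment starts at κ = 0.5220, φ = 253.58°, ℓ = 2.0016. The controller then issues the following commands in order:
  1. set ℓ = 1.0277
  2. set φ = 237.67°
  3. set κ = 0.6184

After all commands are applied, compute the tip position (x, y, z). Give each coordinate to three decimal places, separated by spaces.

initial: κ=0.5220, φ=253.58°, ℓ=2.0016
cmd 1: set ℓ=1.0277 → (κ,φ,ℓ)=(0.5220,253.58°,1.0277) → tip=(-0.0761,-0.2581,0.9791)
cmd 2: set φ=237.67° → (κ,φ,ℓ)=(0.5220,237.67°,1.0277) → tip=(-0.1439,-0.2274,0.9791)
cmd 3: set κ=0.6184 → (κ,φ,ℓ)=(0.6184,237.67°,1.0277) → tip=(-0.1688,-0.2668,0.9599)

-0.169 -0.267 0.960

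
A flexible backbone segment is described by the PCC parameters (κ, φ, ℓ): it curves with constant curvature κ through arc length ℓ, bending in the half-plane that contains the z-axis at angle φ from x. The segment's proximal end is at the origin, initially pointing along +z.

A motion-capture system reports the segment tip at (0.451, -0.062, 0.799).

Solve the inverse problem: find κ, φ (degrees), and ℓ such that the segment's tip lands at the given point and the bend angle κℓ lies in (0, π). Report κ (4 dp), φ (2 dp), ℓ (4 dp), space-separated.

1.0767 352.17 0.9620

ρ = √(x²+y²) = √(0.451² + -0.062²) = 0.45524
φ = atan2(y, x) mod 360° = atan2(-0.062, 0.451) = 352.1725°
|p|² = ρ² + z² = 0.45524² + 0.799² = 0.84565
κ = 2ρ / |p|² = 2×0.45524 / 0.84565 = 1.07667
θ = 2·atan2(ρ, z) = 2·atan2(0.45524, 0.799) = 1.03578 rad
ℓ = θ/κ = 1.03578/1.07667 = 0.96202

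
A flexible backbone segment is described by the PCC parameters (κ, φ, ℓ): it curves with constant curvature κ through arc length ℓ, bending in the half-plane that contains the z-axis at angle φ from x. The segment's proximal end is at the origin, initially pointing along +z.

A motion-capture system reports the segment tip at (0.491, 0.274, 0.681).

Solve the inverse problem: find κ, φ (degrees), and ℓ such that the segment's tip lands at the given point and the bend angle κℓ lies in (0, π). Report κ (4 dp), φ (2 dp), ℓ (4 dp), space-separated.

ρ = √(x²+y²) = √(0.491² + 0.274²) = 0.56228
φ = atan2(y, x) mod 360° = atan2(0.274, 0.491) = 29.1635°
|p|² = ρ² + z² = 0.56228² + 0.681² = 0.77992
κ = 2ρ / |p|² = 2×0.56228 / 0.77992 = 1.44189
θ = 2·atan2(ρ, z) = 2·atan2(0.56228, 0.681) = 1.38039 rad
ℓ = θ/κ = 1.38039/1.44189 = 0.95735

1.4419 29.16 0.9573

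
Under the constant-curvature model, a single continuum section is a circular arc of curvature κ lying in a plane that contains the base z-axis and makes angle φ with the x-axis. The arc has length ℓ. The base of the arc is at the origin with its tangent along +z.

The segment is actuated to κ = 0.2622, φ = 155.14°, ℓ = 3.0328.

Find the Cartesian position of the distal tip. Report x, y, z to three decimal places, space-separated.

-1.038 0.481 2.723

θ = κ·ℓ = 0.2622 × 3.0328 = 0.79520 rad
ρ = (1 − cos θ)/κ = (1 − 0.70014)/0.2622 = 1.14362
z = sin θ / κ = 0.71400/0.2622 = 2.72313
x = ρ cos φ = 1.14362 × cos(155.14°) = -1.03765
y = ρ sin φ = 1.14362 × sin(155.14°) = 0.48078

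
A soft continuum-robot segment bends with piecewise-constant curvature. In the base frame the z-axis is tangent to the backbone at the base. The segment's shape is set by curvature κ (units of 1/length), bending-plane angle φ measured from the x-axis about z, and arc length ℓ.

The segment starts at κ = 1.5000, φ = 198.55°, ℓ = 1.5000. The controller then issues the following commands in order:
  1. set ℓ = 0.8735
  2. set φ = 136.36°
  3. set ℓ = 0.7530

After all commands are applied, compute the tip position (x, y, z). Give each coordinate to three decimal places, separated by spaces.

-0.276 0.264 0.603

initial: κ=1.5000, φ=198.55°, ℓ=1.5000
cmd 1: set ℓ=0.8735 → (κ,φ,ℓ)=(1.5000,198.55°,0.8735) → tip=(-0.4692,-0.1575,0.6442)
cmd 2: set φ=136.36° → (κ,φ,ℓ)=(1.5000,136.36°,0.8735) → tip=(-0.3582,0.3416,0.6442)
cmd 3: set ℓ=0.7530 → (κ,φ,ℓ)=(1.5000,136.36°,0.7530) → tip=(-0.2764,0.2636,0.6028)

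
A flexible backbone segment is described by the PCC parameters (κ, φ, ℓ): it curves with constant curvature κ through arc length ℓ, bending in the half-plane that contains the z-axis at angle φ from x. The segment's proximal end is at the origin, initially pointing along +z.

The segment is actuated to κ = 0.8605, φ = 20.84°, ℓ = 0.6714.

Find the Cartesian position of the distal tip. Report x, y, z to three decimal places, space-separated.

θ = κ·ℓ = 0.8605 × 0.6714 = 0.57774 rad
ρ = (1 − cos θ)/κ = (1 − 0.83770)/0.8605 = 0.18861
z = sin θ / κ = 0.54613/0.8605 = 0.63467
x = ρ cos φ = 0.18861 × cos(20.84°) = 0.17627
y = ρ sin φ = 0.18861 × sin(20.84°) = 0.06710

0.176 0.067 0.635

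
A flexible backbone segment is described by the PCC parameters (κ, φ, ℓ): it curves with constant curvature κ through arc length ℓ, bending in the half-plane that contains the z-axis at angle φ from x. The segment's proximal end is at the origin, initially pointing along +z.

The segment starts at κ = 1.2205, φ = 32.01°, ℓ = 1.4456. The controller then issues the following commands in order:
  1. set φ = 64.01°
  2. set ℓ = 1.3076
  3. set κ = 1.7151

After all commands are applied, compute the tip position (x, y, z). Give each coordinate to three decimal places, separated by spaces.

0.415 0.850 0.456

initial: κ=1.2205, φ=32.01°, ℓ=1.4456
cmd 1: set φ=64.01° → (κ,φ,ℓ)=(1.2205,64.01°,1.4456) → tip=(0.4281,0.8781,0.8040)
cmd 2: set ℓ=1.3076 → (κ,φ,ℓ)=(1.2205,64.01°,1.3076) → tip=(0.3681,0.7550,0.8191)
cmd 3: set κ=1.7151 → (κ,φ,ℓ)=(1.7151,64.01°,1.3076) → tip=(0.4145,0.8503,0.4563)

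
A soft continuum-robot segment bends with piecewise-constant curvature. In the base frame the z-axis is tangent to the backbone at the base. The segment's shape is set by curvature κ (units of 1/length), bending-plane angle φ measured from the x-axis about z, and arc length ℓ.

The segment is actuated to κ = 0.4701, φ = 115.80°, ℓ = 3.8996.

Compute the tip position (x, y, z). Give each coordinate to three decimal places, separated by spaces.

-1.166 2.412 2.054

θ = κ·ℓ = 0.4701 × 3.8996 = 1.83320 rad
ρ = (1 − cos θ)/κ = (1 − -0.25940)/0.4701 = 2.67901
z = sin θ / κ = 0.96577/0.4701 = 2.05439
x = ρ cos φ = 2.67901 × cos(115.80°) = -1.16599
y = ρ sin φ = 2.67901 × sin(115.80°) = 2.41197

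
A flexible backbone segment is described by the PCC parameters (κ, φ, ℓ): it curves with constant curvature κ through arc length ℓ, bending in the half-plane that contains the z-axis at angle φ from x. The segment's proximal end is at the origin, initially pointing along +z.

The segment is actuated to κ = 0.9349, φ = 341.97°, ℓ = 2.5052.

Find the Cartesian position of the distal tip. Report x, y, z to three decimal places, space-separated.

θ = κ·ℓ = 0.9349 × 2.5052 = 2.34211 rad
ρ = (1 − cos θ)/κ = (1 − -0.69708)/0.9349 = 1.81525
z = sin θ / κ = 0.71699/0.9349 = 0.76692
x = ρ cos φ = 1.81525 × cos(341.97°) = 1.72611
y = ρ sin φ = 1.81525 × sin(341.97°) = -0.56185

1.726 -0.562 0.767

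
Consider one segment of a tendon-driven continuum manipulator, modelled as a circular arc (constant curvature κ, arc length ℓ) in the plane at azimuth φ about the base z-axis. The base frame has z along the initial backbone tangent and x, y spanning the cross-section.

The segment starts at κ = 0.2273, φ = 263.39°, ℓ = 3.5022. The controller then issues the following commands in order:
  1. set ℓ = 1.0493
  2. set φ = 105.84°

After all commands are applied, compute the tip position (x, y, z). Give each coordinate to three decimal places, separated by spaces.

initial: κ=0.2273, φ=263.39°, ℓ=3.5022
cmd 1: set ℓ=1.0493 → (κ,φ,ℓ)=(0.2273,263.39°,1.0493) → tip=(-0.0143,-0.1237,1.0394)
cmd 2: set φ=105.84° → (κ,φ,ℓ)=(0.2273,105.84°,1.0493) → tip=(-0.0340,0.1198,1.0394)

-0.034 0.120 1.039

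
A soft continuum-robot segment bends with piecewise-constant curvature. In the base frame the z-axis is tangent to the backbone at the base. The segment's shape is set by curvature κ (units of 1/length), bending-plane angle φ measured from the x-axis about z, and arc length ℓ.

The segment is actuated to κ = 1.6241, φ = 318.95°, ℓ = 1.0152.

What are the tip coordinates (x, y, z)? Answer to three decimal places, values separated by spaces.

θ = κ·ℓ = 1.6241 × 1.0152 = 1.64879 rad
ρ = (1 − cos θ)/κ = (1 − -0.07791)/1.6241 = 0.66370
z = sin θ / κ = 0.99696/1.6241 = 0.61385
x = ρ cos φ = 0.66370 × cos(318.95°) = 0.50052
y = ρ sin φ = 0.66370 × sin(318.95°) = -0.43586

0.501 -0.436 0.614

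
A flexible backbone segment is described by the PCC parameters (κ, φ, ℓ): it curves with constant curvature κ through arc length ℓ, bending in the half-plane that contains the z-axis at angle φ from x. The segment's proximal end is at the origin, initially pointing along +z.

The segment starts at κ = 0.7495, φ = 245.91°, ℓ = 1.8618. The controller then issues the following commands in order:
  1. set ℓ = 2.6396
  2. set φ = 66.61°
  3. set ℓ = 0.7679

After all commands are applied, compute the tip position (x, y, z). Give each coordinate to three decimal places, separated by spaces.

initial: κ=0.7495, φ=245.91°, ℓ=1.8618
cmd 1: set ℓ=2.6396 → (κ,φ,ℓ)=(0.7495,245.91°,2.6396) → tip=(-0.7605,-1.7008,1.2249)
cmd 2: set φ=66.61° → (κ,φ,ℓ)=(0.7495,66.61°,2.6396) → tip=(0.7396,1.7100,1.2249)
cmd 3: set ℓ=0.7679 → (κ,φ,ℓ)=(0.7495,66.61°,0.7679) → tip=(0.0853,0.1973,0.7262)

0.085 0.197 0.726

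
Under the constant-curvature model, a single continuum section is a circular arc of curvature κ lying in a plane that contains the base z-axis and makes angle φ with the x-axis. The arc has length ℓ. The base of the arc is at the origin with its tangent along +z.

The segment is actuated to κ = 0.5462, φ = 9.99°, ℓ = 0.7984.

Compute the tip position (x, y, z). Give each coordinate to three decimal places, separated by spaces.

0.169 0.030 0.773

θ = κ·ℓ = 0.5462 × 0.7984 = 0.43609 rad
ρ = (1 − cos θ)/κ = (1 − 0.90641)/0.5462 = 0.17134
z = sin θ / κ = 0.42240/0.5462 = 0.77333
x = ρ cos φ = 0.17134 × cos(9.99°) = 0.16875
y = ρ sin φ = 0.17134 × sin(9.99°) = 0.02972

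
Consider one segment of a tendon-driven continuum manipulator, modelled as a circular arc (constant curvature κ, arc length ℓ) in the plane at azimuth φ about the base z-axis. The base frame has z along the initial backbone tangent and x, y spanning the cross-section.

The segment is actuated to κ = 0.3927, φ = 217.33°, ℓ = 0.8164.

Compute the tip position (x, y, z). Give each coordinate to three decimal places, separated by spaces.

-0.103 -0.079 0.802

θ = κ·ℓ = 0.3927 × 0.8164 = 0.32060 rad
ρ = (1 − cos θ)/κ = (1 − 0.94905)/0.3927 = 0.12975
z = sin θ / κ = 0.31514/0.3927 = 0.80249
x = ρ cos φ = 0.12975 × cos(217.33°) = -0.10317
y = ρ sin φ = 0.12975 × sin(217.33°) = -0.07868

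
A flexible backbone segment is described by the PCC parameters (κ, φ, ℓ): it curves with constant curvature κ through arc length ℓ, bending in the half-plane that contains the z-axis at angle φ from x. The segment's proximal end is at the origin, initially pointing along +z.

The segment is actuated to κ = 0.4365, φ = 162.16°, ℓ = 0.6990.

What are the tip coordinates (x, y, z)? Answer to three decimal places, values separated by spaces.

θ = κ·ℓ = 0.4365 × 0.6990 = 0.30511 rad
ρ = (1 − cos θ)/κ = (1 − 0.95381)/0.4365 = 0.10581
z = sin θ / κ = 0.30040/0.4365 = 0.68820
x = ρ cos φ = 0.10581 × cos(162.16°) = -0.10072
y = ρ sin φ = 0.10581 × sin(162.16°) = 0.03242

-0.101 0.032 0.688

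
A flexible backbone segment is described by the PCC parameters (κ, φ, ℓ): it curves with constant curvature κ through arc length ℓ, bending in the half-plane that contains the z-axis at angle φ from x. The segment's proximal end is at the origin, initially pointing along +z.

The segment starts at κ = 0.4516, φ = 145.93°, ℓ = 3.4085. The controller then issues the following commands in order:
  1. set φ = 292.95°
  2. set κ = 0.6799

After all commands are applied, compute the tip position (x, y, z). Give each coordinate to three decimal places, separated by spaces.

initial: κ=0.4516, φ=145.93°, ℓ=3.4085
cmd 1: set φ=292.95° → (κ,φ,ℓ)=(0.4516,292.95°,3.4085) → tip=(0.8362,-1.9748,2.2132)
cmd 2: set κ=0.6799 → (κ,φ,ℓ)=(0.6799,292.95°,3.4085) → tip=(0.9630,-2.2743,1.0795)

0.963 -2.274 1.080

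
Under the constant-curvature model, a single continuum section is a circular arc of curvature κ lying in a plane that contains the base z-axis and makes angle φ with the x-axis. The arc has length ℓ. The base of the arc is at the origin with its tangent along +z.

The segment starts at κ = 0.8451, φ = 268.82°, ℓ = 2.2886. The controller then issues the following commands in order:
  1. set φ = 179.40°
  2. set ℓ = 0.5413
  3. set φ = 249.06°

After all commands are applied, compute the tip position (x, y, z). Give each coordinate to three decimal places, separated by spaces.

initial: κ=0.8451, φ=268.82°, ℓ=2.2886
cmd 1: set φ=179.40° → (κ,φ,ℓ)=(0.8451,179.40°,2.2886) → tip=(-1.6037,0.0168,1.1061)
cmd 2: set ℓ=0.5413 → (κ,φ,ℓ)=(0.8451,179.40°,0.5413) → tip=(-0.1217,0.0013,0.5226)
cmd 3: set φ=249.06° → (κ,φ,ℓ)=(0.8451,249.06°,0.5413) → tip=(-0.0435,-0.1136,0.5226)

-0.043 -0.114 0.523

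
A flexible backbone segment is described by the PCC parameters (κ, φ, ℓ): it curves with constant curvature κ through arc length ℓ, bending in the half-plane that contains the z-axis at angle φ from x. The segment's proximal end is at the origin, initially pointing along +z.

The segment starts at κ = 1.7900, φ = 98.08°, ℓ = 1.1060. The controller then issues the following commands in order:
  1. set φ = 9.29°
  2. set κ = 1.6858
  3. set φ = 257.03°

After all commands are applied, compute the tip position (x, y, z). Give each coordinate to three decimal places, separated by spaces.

initial: κ=1.7900, φ=98.08°, ℓ=1.1060
cmd 1: set φ=9.29° → (κ,φ,ℓ)=(1.7900,9.29°,1.1060) → tip=(0.7706,0.1260,0.5126)
cmd 2: set κ=1.6858 → (κ,φ,ℓ)=(1.6858,9.29°,1.1060) → tip=(0.7549,0.1235,0.5678)
cmd 3: set φ=257.03° → (κ,φ,ℓ)=(1.6858,257.03°,1.1060) → tip=(-0.1717,-0.7454,0.5678)

-0.172 -0.745 0.568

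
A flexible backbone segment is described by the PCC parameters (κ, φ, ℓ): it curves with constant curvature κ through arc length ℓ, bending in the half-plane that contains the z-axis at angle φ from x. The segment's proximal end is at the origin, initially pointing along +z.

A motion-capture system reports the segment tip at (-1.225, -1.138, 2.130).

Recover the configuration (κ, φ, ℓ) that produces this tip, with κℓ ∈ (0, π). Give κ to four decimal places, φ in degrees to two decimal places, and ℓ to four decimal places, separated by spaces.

ρ = √(x²+y²) = √(-1.225² + -1.138²) = 1.67203
φ = atan2(y, x) mod 360° = atan2(-1.138, -1.225) = 222.8915°
|p|² = ρ² + z² = 1.67203² + 2.130² = 7.33257
κ = 2ρ / |p|² = 2×1.67203 / 7.33257 = 0.45605
θ = 2·atan2(ρ, z) = 2·atan2(1.67203, 2.130) = 1.33104 rad
ℓ = θ/κ = 1.33104/0.45605 = 2.91860

0.4561 222.89 2.9186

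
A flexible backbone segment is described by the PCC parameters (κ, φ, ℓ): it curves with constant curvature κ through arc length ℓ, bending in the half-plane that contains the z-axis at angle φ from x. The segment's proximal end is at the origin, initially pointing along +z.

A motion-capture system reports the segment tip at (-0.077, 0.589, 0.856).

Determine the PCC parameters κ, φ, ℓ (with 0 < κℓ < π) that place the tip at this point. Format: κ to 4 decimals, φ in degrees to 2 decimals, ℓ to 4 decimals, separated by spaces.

1.0944 97.45 1.1087

ρ = √(x²+y²) = √(-0.077² + 0.589²) = 0.59401
φ = atan2(y, x) mod 360° = atan2(0.589, -0.077) = 97.4480°
|p|² = ρ² + z² = 0.59401² + 0.856² = 1.08559
κ = 2ρ / |p|² = 2×0.59401 / 1.08559 = 1.09436
θ = 2·atan2(ρ, z) = 2·atan2(0.59401, 0.856) = 1.21329 rad
ℓ = θ/κ = 1.21329/1.09436 = 1.10868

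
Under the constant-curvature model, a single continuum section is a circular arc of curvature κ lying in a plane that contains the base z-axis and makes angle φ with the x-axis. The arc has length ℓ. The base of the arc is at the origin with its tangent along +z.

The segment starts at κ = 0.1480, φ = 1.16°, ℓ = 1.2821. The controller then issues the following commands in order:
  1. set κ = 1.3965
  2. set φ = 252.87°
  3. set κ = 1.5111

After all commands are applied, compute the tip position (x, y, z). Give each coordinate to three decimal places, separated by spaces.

-0.265 -0.859 0.618

initial: κ=0.1480, φ=1.16°, ℓ=1.2821
cmd 1: set κ=1.3965 → (κ,φ,ℓ)=(1.3965,1.16°,1.2821) → tip=(0.8719,0.0177,0.6989)
cmd 2: set φ=252.87° → (κ,φ,ℓ)=(1.3965,252.87°,1.2821) → tip=(-0.2569,-0.8334,0.6989)
cmd 3: set κ=1.5111 → (κ,φ,ℓ)=(1.5111,252.87°,1.2821) → tip=(-0.2648,-0.8591,0.6178)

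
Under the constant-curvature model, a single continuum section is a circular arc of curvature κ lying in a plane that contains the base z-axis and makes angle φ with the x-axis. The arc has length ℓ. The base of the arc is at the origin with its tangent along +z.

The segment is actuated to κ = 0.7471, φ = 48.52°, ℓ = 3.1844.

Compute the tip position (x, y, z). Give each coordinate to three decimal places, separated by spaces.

θ = κ·ℓ = 0.7471 × 3.1844 = 2.37907 rad
ρ = (1 − cos θ)/κ = (1 − -0.72309)/0.7471 = 2.30637
z = sin θ / κ = 0.69075/0.7471 = 0.92458
x = ρ cos φ = 2.30637 × cos(48.52°) = 1.52765
y = ρ sin φ = 2.30637 × sin(48.52°) = 1.72791

1.528 1.728 0.925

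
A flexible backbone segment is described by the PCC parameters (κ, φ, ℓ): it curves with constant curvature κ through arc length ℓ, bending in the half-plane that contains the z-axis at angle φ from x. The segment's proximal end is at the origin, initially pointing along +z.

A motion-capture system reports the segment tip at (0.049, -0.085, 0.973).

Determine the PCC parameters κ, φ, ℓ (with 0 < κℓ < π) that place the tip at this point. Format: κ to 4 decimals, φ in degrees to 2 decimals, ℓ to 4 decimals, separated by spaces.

0.2052 299.96 0.9796

ρ = √(x²+y²) = √(0.049² + -0.085²) = 0.09811
φ = atan2(y, x) mod 360° = atan2(-0.085, 0.049) = 299.9622°
|p|² = ρ² + z² = 0.09811² + 0.973² = 0.95635
κ = 2ρ / |p|² = 2×0.09811 / 0.95635 = 0.20518
θ = 2·atan2(ρ, z) = 2·atan2(0.09811, 0.973) = 0.20099 rad
ℓ = θ/κ = 0.20099/0.20518 = 0.97958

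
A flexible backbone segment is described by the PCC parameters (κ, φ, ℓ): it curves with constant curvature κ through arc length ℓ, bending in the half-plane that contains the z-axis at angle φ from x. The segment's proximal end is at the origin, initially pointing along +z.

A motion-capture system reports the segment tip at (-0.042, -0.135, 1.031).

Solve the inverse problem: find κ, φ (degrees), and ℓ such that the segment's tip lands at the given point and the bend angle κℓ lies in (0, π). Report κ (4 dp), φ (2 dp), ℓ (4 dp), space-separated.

ρ = √(x²+y²) = √(-0.042² + -0.135²) = 0.14138
φ = atan2(y, x) mod 360° = atan2(-0.135, -0.042) = 252.7185°
|p|² = ρ² + z² = 0.14138² + 1.031² = 1.08295
κ = 2ρ / |p|² = 2×0.14138 / 1.08295 = 0.26111
θ = 2·atan2(ρ, z) = 2·atan2(0.14138, 1.031) = 0.27256 rad
ℓ = θ/κ = 0.27256/0.26111 = 1.04388

0.2611 252.72 1.0439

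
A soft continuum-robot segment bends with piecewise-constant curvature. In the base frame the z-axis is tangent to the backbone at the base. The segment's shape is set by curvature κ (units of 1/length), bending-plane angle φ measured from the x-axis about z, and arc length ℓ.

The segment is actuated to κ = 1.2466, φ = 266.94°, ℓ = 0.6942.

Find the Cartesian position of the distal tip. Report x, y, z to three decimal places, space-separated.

-0.015 -0.282 0.611

θ = κ·ℓ = 1.2466 × 0.6942 = 0.86539 rad
ρ = (1 − cos θ)/κ = (1 − 0.64834)/1.2466 = 0.28209
z = sin θ / κ = 0.76135/1.2466 = 0.61074
x = ρ cos φ = 0.28209 × cos(266.94°) = -0.01506
y = ρ sin φ = 0.28209 × sin(266.94°) = -0.28169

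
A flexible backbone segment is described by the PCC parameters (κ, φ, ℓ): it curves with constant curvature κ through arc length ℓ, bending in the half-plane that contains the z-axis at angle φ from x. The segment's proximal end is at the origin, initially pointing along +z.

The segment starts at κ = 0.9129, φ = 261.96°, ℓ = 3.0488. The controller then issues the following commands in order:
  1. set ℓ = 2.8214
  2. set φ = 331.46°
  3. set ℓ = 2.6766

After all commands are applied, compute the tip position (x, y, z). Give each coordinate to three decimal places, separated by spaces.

initial: κ=0.9129, φ=261.96°, ℓ=3.0488
cmd 1: set ℓ=2.8214 → (κ,φ,ℓ)=(0.9129,261.96°,2.8214) → tip=(-0.2825,-2.0002,0.5874)
cmd 2: set φ=331.46° → (κ,φ,ℓ)=(0.9129,331.46°,2.8214) → tip=(1.7746,-0.9651,0.5874)
cmd 3: set ℓ=2.6766 → (κ,φ,ℓ)=(0.9129,331.46°,2.6766) → tip=(1.6995,-0.9243,0.7041)

1.699 -0.924 0.704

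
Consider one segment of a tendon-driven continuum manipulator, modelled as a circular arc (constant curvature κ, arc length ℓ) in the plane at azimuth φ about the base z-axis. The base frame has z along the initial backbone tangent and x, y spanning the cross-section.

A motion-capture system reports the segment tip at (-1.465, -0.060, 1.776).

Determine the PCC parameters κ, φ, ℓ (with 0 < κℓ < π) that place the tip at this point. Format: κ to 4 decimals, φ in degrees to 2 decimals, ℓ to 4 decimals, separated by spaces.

ρ = √(x²+y²) = √(-1.465² + -0.060²) = 1.46623
φ = atan2(y, x) mod 360° = atan2(-0.060, -1.465) = 182.3453°
|p|² = ρ² + z² = 1.46623² + 1.776² = 5.30400
κ = 2ρ / |p|² = 2×1.46623 / 5.30400 = 0.55288
θ = 2·atan2(ρ, z) = 2·atan2(1.46623, 1.776) = 1.38029 rad
ℓ = θ/κ = 1.38029/0.55288 = 2.49656

0.5529 182.35 2.4966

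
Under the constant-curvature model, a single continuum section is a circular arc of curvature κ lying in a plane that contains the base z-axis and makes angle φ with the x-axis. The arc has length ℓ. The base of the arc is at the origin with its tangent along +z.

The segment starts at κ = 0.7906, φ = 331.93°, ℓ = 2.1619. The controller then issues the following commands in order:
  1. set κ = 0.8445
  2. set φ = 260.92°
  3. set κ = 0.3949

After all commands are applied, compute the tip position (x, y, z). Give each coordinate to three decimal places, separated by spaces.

initial: κ=0.7906, φ=331.93°, ℓ=2.1619
cmd 1: set κ=0.8445 → (κ,φ,ℓ)=(0.8445,331.93°,2.1619) → tip=(1.3083,-0.6977,1.1459)
cmd 2: set φ=260.92° → (κ,φ,ℓ)=(0.8445,260.92°,2.1619) → tip=(-0.2340,-1.4642,1.1459)
cmd 3: set κ=0.3949 → (κ,φ,ℓ)=(0.3949,260.92°,2.1619) → tip=(-0.1370,-0.8573,1.9087)

-0.137 -0.857 1.909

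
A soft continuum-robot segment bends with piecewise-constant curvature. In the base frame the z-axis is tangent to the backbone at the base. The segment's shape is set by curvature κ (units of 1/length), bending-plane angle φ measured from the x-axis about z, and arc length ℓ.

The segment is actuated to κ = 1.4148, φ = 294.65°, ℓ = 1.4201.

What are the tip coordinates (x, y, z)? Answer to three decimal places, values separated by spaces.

0.420 -0.915 0.640

θ = κ·ℓ = 1.4148 × 1.4201 = 2.00916 rad
ρ = (1 − cos θ)/κ = (1 − -0.42446)/1.4148 = 1.00683
z = sin θ / κ = 0.90545/1.4148 = 0.63998
x = ρ cos φ = 1.00683 × cos(294.65°) = 0.41992
y = ρ sin φ = 1.00683 × sin(294.65°) = -0.91508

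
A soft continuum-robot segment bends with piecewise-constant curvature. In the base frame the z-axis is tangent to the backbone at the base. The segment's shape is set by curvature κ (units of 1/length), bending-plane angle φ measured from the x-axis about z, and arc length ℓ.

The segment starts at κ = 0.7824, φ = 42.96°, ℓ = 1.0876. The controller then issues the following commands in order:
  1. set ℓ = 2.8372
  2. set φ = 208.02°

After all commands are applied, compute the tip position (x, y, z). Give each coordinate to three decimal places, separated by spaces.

-1.810 -0.963 1.018

initial: κ=0.7824, φ=42.96°, ℓ=1.0876
cmd 1: set ℓ=2.8372 → (κ,φ,ℓ)=(0.7824,42.96°,2.8372) → tip=(1.5007,1.3975,1.0182)
cmd 2: set φ=208.02° → (κ,φ,ℓ)=(0.7824,208.02°,2.8372) → tip=(-1.8103,-0.9633,1.0182)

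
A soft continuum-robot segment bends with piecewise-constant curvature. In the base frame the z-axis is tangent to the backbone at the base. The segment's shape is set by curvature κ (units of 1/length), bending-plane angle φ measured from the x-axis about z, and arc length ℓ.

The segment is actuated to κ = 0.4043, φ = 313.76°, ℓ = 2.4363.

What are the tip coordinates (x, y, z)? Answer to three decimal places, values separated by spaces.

θ = κ·ℓ = 0.4043 × 2.4363 = 0.98500 rad
ρ = (1 − cos θ)/κ = (1 − 0.55287)/0.4043 = 1.10595
z = sin θ / κ = 0.83327/0.4043 = 2.06102
x = ρ cos φ = 1.10595 × cos(313.76°) = 0.76491
y = ρ sin φ = 1.10595 × sin(313.76°) = -0.79876

0.765 -0.799 2.061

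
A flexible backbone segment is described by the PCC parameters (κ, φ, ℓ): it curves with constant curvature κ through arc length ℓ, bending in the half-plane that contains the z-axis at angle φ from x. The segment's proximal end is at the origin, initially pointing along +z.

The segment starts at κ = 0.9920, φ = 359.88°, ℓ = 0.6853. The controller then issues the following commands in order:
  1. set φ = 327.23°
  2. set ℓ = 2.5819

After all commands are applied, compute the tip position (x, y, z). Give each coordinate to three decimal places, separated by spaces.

1.556 -1.002 0.553

initial: κ=0.9920, φ=359.88°, ℓ=0.6853
cmd 1: set φ=327.23° → (κ,φ,ℓ)=(0.9920,327.23°,0.6853) → tip=(0.1884,-0.1213,0.6337)
cmd 2: set ℓ=2.5819 → (κ,φ,ℓ)=(0.9920,327.23°,2.5819) → tip=(1.5565,-1.0019,0.5527)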